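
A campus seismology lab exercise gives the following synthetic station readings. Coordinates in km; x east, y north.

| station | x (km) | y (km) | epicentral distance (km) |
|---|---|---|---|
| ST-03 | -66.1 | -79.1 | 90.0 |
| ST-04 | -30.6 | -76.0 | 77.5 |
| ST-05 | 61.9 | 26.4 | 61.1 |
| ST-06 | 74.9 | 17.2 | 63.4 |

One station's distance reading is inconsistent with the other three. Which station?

ST-03

Solve using three stations at a time. Using ST-04, ST-05, ST-06 (subtract circle equations pairwise → linear system) gives (x, y) ≈ (25.8, -22.9).
Distances from that point to each station vs reported:
  ST-03: calculated 107.7 vs reported 90.0 → residual 17.7 km
  ST-04: calculated 77.5 vs reported 77.5 → residual 0.0 km
  ST-05: calculated 61.1 vs reported 61.1 → residual 0.0 km
  ST-06: calculated 63.4 vs reported 63.4 → residual 0.0 km
ST-04, ST-05, ST-06 are mutually consistent (residuals ≈ 0); ST-03 is off by 17.7 km.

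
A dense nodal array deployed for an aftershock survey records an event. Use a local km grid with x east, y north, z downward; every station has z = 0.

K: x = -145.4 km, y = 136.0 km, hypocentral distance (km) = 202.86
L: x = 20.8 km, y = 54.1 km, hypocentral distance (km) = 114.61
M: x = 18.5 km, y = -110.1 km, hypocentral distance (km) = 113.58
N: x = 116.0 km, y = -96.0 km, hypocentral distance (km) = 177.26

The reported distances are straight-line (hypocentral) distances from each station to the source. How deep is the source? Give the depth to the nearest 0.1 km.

z ≈ 53.7 km

Each station gives a sphere (x−x_i)² + (y−y_i)² + z² = d_i² (stations at z=0).
Subtracting the K sphere from L and M: z² cancels, leaving linear equations in x and y:
332.4 x − 163.8 y = -8260.98
327.8 x − 492.2 y = 1078.86
Solving: x ≈ -38.601, y ≈ -27.900 km (keep extra digits for the depth step; rounded: -38.6, -27.9).
Then from the K sphere: z² = 202.86² − (x + 145.4)² − (y − 136.0)² with x = -38.601, y = -27.900, so z ≈ 53.693 ≈ 53.7 km.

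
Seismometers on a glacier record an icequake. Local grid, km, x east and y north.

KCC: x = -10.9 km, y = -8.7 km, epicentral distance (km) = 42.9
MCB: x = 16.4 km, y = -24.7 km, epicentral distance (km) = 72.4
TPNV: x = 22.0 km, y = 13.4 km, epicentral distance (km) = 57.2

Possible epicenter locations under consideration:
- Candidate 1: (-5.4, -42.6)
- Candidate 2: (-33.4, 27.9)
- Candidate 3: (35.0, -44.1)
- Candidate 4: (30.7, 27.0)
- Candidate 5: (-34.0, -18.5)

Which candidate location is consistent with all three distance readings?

For each candidate, compare |candidate − station| to the reported distance:
Candidate 1: residuals KCC 8.6, MCB 44.2, TPNV 5.1 → max 44.2 km
Candidate 2: residuals KCC 0.1, MCB 0.0, TPNV 0.1 → max 0.1 km
Candidate 3: residuals KCC 15.1, MCB 45.5, TPNV 1.8 → max 45.5 km
Candidate 4: residuals KCC 11.9, MCB 18.8, TPNV 41.1 → max 41.1 km
Candidate 5: residuals KCC 17.8, MCB 21.6, TPNV 7.2 → max 21.6 km
Only Candidate 2 has all residuals ≈ 0.

Candidate 2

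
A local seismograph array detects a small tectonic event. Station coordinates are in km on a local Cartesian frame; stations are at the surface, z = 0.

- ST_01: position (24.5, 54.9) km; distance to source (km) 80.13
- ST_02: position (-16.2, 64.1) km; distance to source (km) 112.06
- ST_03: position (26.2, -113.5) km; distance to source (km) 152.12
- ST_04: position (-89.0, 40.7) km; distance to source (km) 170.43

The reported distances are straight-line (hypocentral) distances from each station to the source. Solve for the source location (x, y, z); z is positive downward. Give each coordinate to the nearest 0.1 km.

Each station gives a sphere (x−x_i)² + (y−y_i)² + z² = d_i² (stations at z=0).
Subtracting the ST_01 sphere from ST_02 and ST_03: z² cancels, leaving linear equations in x and y:
-81.4 x + 18.4 y = -5379.64
3.4 x − 336.8 y = -6765.25
Solving: x ≈ 70.791, y ≈ 20.801 km (keep extra digits for the depth step; rounded: 70.8, 20.8).
Then from the ST_01 sphere: z² = 80.13² − (x − 24.5)² − (y − 54.9)² with x = 70.791, y = 20.801, so z ≈ 55.814 ≈ 55.8 km.
Check against ST_04 (with the unrounded solution): distance 170.42 ≈ 170.43 km. ✓

x ≈ 70.8 km, y ≈ 20.8 km, depth ≈ 55.8 km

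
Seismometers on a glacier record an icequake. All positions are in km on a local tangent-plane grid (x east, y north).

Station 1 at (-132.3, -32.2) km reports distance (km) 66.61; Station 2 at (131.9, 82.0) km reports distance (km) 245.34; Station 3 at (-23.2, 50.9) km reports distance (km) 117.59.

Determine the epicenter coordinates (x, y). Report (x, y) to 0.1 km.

Circle about each station: (x + 132.3)² + (y + 32.2)² = 66.61²; (x − 131.9)² + (y − 82.0)² = 245.34²; (x + 23.2)² + (y − 50.9)² = 117.59².
Subtracting the Station 1 equation from the Station 2 and Station 3 equations removes the quadratic terms:
528.4 x + 228.4 y = -50173.34
218.2 x + 166.2 y = -24801.60
Solving the 2×2 system: x ≈ -70.4, y ≈ -56.8 km.
Check against Station 1 (with the unrounded x, y): √((x + 132.3)²+(y + 32.2)²) = 66.61 ≈ 66.61 km. ✓

-70.4 km east, -56.8 km north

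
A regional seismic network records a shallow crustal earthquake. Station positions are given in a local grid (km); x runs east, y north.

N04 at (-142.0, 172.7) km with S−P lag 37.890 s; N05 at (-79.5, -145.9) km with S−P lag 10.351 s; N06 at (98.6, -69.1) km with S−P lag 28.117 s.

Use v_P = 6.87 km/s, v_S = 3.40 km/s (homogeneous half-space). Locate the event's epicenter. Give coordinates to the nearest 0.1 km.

x ≈ -90.5 km, y ≈ -77.1 km

Distance from S−P lag: d = Δt · v_P v_S / (v_P − v_S) = Δt · (6.87·3.40)/(6.87−3.40) ≈ 6.7314·Δt.
So d_N04 = 255.05, d_N05 = 69.68, d_N06 = 189.27 km.
Circle about each station: (x + 142.0)² + (y − 172.7)² = 255.05²; (x + 79.5)² + (y + 145.9)² = 69.68²; (x − 98.6)² + (y + 69.1)² = 189.27².
Subtracting pairs of circle equations eliminates x²+y² and gives linear equations (the radical axes):
125.0 x − 637.2 y = 37812.97
481.2 x − 483.6 y = -6265.15
Solving the 2×2 system: x ≈ -90.5, y ≈ -77.1 km.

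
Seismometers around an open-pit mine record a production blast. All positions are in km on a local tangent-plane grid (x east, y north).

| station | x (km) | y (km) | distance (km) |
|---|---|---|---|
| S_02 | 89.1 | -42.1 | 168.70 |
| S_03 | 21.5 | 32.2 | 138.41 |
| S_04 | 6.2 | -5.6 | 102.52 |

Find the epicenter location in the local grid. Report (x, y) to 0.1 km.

-78.2 km east, -63.8 km north

Circle about each station: (x − 89.1)² + (y + 42.1)² = 168.70²; (x − 21.5)² + (y − 32.2)² = 138.41²; (x − 6.2)² + (y + 5.6)² = 102.52².
Subtracting pairs of circle equations eliminates x²+y² and gives linear equations (the radical axes):
-135.2 x + 148.6 y = 1090.23
-165.8 x + 73.0 y = 8307.92
Solving the 2×2 system: x ≈ -78.2, y ≈ -63.8 km.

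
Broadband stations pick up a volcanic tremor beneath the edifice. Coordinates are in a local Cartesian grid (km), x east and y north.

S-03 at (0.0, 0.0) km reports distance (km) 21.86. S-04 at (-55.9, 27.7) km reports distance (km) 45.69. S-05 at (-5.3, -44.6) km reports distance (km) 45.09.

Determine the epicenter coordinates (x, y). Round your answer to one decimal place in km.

Circle about each station: x² + y² = 21.86²; (x + 55.9)² + (y − 27.7)² = 45.69²; (x + 5.3)² + (y + 44.6)² = 45.09².
Subtracting pairs of circle equations eliminates x²+y² and gives linear equations (the radical axes):
-111.8 x + 55.4 y = 2282.38
-10.6 x − 89.2 y = 462.00
Solving the 2×2 system: x ≈ -21.7, y ≈ -2.6 km.

(-21.7, -2.6)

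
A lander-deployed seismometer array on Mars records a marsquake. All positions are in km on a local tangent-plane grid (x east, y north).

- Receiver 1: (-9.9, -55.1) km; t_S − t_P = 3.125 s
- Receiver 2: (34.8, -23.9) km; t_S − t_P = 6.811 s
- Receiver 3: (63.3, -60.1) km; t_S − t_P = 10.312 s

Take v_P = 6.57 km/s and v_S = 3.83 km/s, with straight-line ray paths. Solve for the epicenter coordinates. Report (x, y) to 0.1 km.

x ≈ -27.2 km, y ≈ -32.2 km

Distance from S−P lag: d = Δt · v_P v_S / (v_P − v_S) = Δt · (6.57·3.83)/(6.57−3.83) ≈ 9.1836·Δt.
So d_Receiver 1 = 28.70, d_Receiver 2 = 62.55, d_Receiver 3 = 94.70 km.
Circle about each station: (x + 9.9)² + (y + 55.1)² = 28.70²; (x − 34.8)² + (y + 23.9)² = 62.55²; (x − 63.3)² + (y + 60.1)² = 94.70².
Subtracting the Receiver 1 equation from the Receiver 2 and Receiver 3 equations removes the quadratic terms:
89.4 x + 62.4 y = -4440.58
146.4 x − 10.0 y = -3659.52
Solving the 2×2 system: x ≈ -27.2, y ≈ -32.2 km.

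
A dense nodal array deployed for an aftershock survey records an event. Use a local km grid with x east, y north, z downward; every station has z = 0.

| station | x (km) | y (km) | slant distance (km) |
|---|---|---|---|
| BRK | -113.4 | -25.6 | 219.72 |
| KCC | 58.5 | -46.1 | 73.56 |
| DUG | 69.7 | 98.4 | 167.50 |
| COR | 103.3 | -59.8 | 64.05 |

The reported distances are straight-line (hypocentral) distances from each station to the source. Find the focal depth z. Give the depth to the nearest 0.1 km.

z ≈ 63.3 km

Each station gives a sphere (x−x_i)² + (y−y_i)² + z² = d_i² (stations at z=0).
Subtracting the BRK sphere from KCC and DUG: z² cancels, leaving linear equations in x and y:
343.8 x − 41.0 y = 34898.34
366.2 x + 248.0 y = 21246.36
Solving: x ≈ 94.996, y ≈ -54.602 km (keep extra digits for the depth step; rounded: 95.0, -54.6).
Then from the BRK sphere: z² = 219.72² − (x + 113.4)² − (y + 25.6)² with x = 94.996, y = -54.602, so z ≈ 63.300 ≈ 63.3 km.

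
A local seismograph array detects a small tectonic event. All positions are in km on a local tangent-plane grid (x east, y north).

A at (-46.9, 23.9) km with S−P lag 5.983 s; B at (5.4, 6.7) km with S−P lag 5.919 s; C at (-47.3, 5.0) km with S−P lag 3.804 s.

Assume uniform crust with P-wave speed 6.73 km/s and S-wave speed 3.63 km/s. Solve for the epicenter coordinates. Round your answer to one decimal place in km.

-32.2 km east, -20.9 km north

Distance from S−P lag: d = Δt · v_P v_S / (v_P − v_S) = Δt · (6.73·3.63)/(6.73−3.63) ≈ 7.8806·Δt.
So d_A = 47.15, d_B = 46.65, d_C = 29.98 km.
Circle about each station: (x + 46.9)² + (y − 23.9)² = 47.15²; (x − 5.4)² + (y − 6.7)² = 46.65²; (x + 47.3)² + (y − 5.0)² = 29.98².
Subtracting pairs of circle equations eliminates x²+y² and gives linear equations (the radical axes):
104.6 x − 34.4 y = -2649.87
-0.8 x − 37.8 y = 815.79
Solving the 2×2 system: x ≈ -32.2, y ≈ -20.9 km.
Check against A (with the unrounded x, y): √((x + 46.9)²+(y − 23.9)²) = 47.15 ≈ 47.15 km. ✓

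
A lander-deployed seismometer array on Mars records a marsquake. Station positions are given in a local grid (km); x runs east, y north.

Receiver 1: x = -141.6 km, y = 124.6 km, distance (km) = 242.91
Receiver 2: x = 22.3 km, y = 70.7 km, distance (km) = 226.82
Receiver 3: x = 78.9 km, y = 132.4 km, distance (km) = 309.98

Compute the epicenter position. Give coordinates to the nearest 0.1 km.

-106.8 km east, -115.8 km north

Circle about each station: (x + 141.6)² + (y − 124.6)² = 242.91²; (x − 22.3)² + (y − 70.7)² = 226.82²; (x − 78.9)² + (y − 132.4)² = 309.98².
Subtracting pairs of circle equations eliminates x²+y² and gives linear equations (the radical axes):
327.8 x − 107.8 y = -22521.98
441.0 x + 15.6 y = -48903.08
Solving the 2×2 system: x ≈ -106.8, y ≈ -115.8 km.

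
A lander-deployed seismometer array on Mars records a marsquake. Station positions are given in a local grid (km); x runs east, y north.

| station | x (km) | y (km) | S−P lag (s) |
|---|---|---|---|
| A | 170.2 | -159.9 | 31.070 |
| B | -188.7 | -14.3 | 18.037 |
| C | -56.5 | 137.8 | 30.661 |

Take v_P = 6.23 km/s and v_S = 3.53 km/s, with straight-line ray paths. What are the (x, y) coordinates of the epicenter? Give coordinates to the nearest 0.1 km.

(-78.1, -111.0)

Distance from S−P lag: d = Δt · v_P v_S / (v_P − v_S) = Δt · (6.23·3.53)/(6.23−3.53) ≈ 8.1451·Δt.
So d_A = 253.07, d_B = 146.91, d_C = 249.74 km.
Circle about each station: (x − 170.2)² + (y + 159.9)² = 253.07²; (x + 188.7)² + (y + 14.3)² = 146.91²; (x + 56.5)² + (y − 137.8)² = 249.74².
Subtracting pairs of circle equations eliminates x²+y² and gives linear equations (the radical axes):
-717.8 x + 291.2 y = 23738.01
-453.4 x + 595.4 y = -30680.60
Solving the 2×2 system: x ≈ -78.1, y ≈ -111.0 km.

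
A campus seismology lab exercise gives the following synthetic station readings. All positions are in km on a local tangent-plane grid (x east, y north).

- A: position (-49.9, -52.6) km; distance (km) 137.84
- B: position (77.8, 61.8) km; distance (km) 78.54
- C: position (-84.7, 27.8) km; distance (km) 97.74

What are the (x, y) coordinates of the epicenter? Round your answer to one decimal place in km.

Circle about each station: (x + 49.9)² + (y + 52.6)² = 137.84²; (x − 77.8)² + (y − 61.8)² = 78.54²; (x + 84.7)² + (y − 27.8)² = 97.74².
Subtracting the A equation from the B and C equations removes the quadratic terms:
255.4 x + 228.8 y = 17446.64
-69.6 x + 160.8 y = 12136.92
Solving the 2×2 system: x ≈ 0.5, y ≈ 75.7 km.

0.5 km east, 75.7 km north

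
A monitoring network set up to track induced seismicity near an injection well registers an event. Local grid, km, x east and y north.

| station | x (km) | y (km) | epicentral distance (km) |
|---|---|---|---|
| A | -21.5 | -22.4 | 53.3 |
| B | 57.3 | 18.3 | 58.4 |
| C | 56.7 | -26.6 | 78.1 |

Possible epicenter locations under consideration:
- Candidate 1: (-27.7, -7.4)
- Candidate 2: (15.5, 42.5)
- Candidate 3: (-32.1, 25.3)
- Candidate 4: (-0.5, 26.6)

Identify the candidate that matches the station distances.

Candidate 4

For each candidate, compare |candidate − station| to the reported distance:
Candidate 1: residuals A 37.1, B 30.4, C 8.5 → max 37.1 km
Candidate 2: residuals A 21.4, B 10.1, C 2.4 → max 21.4 km
Candidate 3: residuals A 4.4, B 31.3, C 24.8 → max 31.3 km
Candidate 4: residuals A 0.0, B 0.0, C 0.0 → max 0.0 km
Only Candidate 4 has all residuals ≈ 0.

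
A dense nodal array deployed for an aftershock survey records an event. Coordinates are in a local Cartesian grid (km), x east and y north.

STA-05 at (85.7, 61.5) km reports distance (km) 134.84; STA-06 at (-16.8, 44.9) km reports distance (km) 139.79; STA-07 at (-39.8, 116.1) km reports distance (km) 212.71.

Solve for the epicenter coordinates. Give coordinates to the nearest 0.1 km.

x ≈ 61.2 km, y ≈ -71.1 km

Circle about each station: (x − 85.7)² + (y − 61.5)² = 134.84²; (x + 16.8)² + (y − 44.9)² = 139.79²; (x + 39.8)² + (y − 116.1)² = 212.71².
Subtracting pairs of circle equations eliminates x²+y² and gives linear equations (the radical axes):
-205.0 x − 33.2 y = -10187.91
-251.0 x + 109.2 y = -23127.21
Solving the 2×2 system: x ≈ 61.2, y ≈ -71.1 km.
Check against STA-05 (with the unrounded x, y): √((x − 85.7)²+(y − 61.5)²) = 134.84 ≈ 134.84 km. ✓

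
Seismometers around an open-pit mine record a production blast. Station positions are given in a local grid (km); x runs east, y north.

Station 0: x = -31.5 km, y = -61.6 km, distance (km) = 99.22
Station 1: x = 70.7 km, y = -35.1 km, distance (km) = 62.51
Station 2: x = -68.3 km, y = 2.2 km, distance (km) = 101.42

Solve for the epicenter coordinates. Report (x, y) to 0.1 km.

Circle about each station: (x + 31.5)² + (y + 61.6)² = 99.22²; (x − 70.7)² + (y + 35.1)² = 62.51²; (x + 68.3)² + (y − 2.2)² = 101.42².
Subtracting pairs of circle equations eliminates x²+y² and gives linear equations (the radical axes):
204.4 x + 53.0 y = 7380.80
-73.6 x + 127.6 y = -558.49
Solving the 2×2 system: x ≈ 32.4, y ≈ 14.3 km.

32.4 km east, 14.3 km north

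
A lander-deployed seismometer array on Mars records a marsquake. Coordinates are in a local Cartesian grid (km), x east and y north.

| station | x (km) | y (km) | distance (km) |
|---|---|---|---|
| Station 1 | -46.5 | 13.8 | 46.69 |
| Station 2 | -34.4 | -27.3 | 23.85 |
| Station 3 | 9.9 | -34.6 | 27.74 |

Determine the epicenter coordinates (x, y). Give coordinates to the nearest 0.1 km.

(-12.4, -18.1)

Circle about each station: (x + 46.5)² + (y − 13.8)² = 46.69²; (x + 34.4)² + (y + 27.3)² = 23.85²; (x − 9.9)² + (y + 34.6)² = 27.74².
Subtracting the Station 1 equation from the Station 2 and Station 3 equations removes the quadratic terms:
24.2 x − 82.2 y = 1187.09
112.8 x − 96.8 y = 352.93
Solving the 2×2 system: x ≈ -12.4, y ≈ -18.1 km.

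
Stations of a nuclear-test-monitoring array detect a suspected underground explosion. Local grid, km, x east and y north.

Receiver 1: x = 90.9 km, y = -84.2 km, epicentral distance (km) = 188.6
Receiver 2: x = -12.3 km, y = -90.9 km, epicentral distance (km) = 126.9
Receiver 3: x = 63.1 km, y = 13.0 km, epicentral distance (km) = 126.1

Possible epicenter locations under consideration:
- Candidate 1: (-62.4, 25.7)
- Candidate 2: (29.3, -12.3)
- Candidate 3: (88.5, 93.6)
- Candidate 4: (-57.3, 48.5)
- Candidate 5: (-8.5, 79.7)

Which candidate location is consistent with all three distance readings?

For each candidate, compare |candidate − station| to the reported distance:
Candidate 1: residuals Receiver 1 0.0, Receiver 2 0.0, Receiver 3 0.0 → max 0.0 km
Candidate 2: residuals Receiver 1 93.9, Receiver 2 38.0, Receiver 3 83.9 → max 93.9 km
Candidate 3: residuals Receiver 1 10.8, Receiver 2 83.3, Receiver 3 41.6 → max 83.3 km
Candidate 4: residuals Receiver 1 10.3, Receiver 2 19.6, Receiver 3 0.6 → max 19.6 km
Candidate 5: residuals Receiver 1 3.1, Receiver 2 43.7, Receiver 3 28.2 → max 43.7 km
Only Candidate 1 has all residuals ≈ 0.

Candidate 1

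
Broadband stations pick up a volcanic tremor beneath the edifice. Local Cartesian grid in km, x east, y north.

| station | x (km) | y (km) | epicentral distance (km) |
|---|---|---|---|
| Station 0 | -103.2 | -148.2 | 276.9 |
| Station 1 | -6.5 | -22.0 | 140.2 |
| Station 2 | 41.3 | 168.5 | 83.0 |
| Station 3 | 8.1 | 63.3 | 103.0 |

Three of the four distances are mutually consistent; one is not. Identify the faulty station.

Solve using three stations at a time. Using Station 0, Station 1, Station 2 (subtract circle equations pairwise → linear system) gives (x, y) ≈ (-24.0, 117.1).
Distances from that point to each station vs reported:
  Station 0: calculated 276.9 vs reported 276.9 → residual 0.0 km
  Station 1: calculated 140.2 vs reported 140.2 → residual 0.0 km
  Station 2: calculated 83.1 vs reported 83.0 → residual 0.1 km
  Station 3: calculated 62.7 vs reported 103.0 → residual 40.3 km
Station 0, Station 1, Station 2 are mutually consistent (residuals ≈ 0); Station 3 is off by 40.3 km.

Station 3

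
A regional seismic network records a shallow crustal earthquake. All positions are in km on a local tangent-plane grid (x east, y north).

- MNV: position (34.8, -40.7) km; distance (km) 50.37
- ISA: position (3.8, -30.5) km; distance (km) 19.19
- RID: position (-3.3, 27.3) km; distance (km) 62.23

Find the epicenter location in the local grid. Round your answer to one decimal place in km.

Circle about each station: (x − 34.8)² + (y + 40.7)² = 50.37²; (x − 3.8)² + (y + 30.5)² = 19.19²; (x + 3.3)² + (y − 27.3)² = 62.23².
Subtracting the MNV equation from the ISA and RID equations removes the quadratic terms:
-62.0 x + 20.4 y = 246.04
-76.2 x + 136.0 y = -3446.79
Solving the 2×2 system: x ≈ -15.1, y ≈ -33.8 km.

(-15.1, -33.8)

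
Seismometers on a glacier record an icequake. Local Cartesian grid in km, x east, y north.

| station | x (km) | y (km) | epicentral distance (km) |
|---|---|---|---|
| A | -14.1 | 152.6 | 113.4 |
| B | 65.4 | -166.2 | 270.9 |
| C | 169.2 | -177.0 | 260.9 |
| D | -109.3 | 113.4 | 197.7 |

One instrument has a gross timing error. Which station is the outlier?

Solve using three stations at a time. Using A, B, D (subtract circle equations pairwise → linear system) gives (x, y) ≈ (88.1, 103.7).
Distances from that point to each station vs reported:
  A: calculated 113.3 vs reported 113.4 → residual 0.1 km
  B: calculated 270.9 vs reported 270.9 → residual 0.0 km
  C: calculated 292.2 vs reported 260.9 → residual 31.3 km
  D: calculated 197.6 vs reported 197.7 → residual 0.1 km
A, B, D are mutually consistent (residuals ≈ 0); C is off by 31.3 km.

C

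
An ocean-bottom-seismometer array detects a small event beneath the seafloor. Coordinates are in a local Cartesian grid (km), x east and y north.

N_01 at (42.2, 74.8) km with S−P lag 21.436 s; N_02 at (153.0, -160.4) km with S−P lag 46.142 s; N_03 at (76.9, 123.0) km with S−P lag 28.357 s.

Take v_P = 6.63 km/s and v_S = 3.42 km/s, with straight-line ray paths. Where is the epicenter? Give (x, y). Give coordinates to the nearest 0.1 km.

Distance from S−P lag: d = Δt · v_P v_S / (v_P − v_S) = Δt · (6.63·3.42)/(6.63−3.42) ≈ 7.0637·Δt.
So d_N_01 = 151.42, d_N_02 = 325.94, d_N_03 = 200.31 km.
Circle about each station: (x − 42.2)² + (y − 74.8)² = 151.42²; (x − 153.0)² + (y + 160.4)² = 325.94²; (x − 76.9)² + (y − 123.0)² = 200.31².
Subtracting the N_01 equation from the N_02 and N_03 equations removes the quadratic terms:
221.6 x − 470.4 y = -41547.59
69.4 x + 96.4 y = -3529.35
Solving the 2×2 system: x ≈ -104.9, y ≈ 38.9 km.

-104.9 km east, 38.9 km north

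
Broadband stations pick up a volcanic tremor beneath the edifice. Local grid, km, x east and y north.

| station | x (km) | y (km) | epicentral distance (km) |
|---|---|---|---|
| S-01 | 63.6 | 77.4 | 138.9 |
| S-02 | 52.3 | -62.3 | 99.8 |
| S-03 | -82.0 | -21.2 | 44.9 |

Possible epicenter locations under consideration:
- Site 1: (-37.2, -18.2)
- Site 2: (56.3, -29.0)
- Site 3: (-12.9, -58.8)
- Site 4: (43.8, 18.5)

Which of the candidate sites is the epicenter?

Site 1

For each candidate, compare |candidate − station| to the reported distance:
Site 1: residuals S-01 0.0, S-02 0.0, S-03 0.0 → max 0.0 km
Site 2: residuals S-01 32.2, S-02 66.3, S-03 93.6 → max 93.6 km
Site 3: residuals S-01 17.3, S-02 34.5, S-03 33.8 → max 34.5 km
Site 4: residuals S-01 76.8, S-02 18.6, S-03 87.0 → max 87.0 km
Only Site 1 has all residuals ≈ 0.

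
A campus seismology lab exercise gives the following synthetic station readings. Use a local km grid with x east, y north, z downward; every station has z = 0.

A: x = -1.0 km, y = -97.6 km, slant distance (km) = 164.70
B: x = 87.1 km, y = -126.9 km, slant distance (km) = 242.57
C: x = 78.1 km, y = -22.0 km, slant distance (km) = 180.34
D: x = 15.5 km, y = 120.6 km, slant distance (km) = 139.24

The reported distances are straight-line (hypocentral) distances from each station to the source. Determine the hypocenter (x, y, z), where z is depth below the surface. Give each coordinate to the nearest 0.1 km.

x ≈ -87.5 km, y ≈ 36.4 km, depth ≈ 41.1 km

Each station gives a sphere (x−x_i)² + (y−y_i)² + z² = d_i² (stations at z=0).
Subtracting the A sphere from B and C: z² cancels, leaving linear equations in x and y:
176.2 x − 58.6 y = -17550.85
158.2 x + 151.2 y = -8339.58
Solving: x ≈ -87.503, y ≈ 36.398 km (keep extra digits for the depth step; rounded: -87.5, 36.4).
Then from the A sphere: z² = 164.70² − (x + 1.0)² − (y + 97.6)² with x = -87.503, y = 36.398, so z ≈ 41.084 ≈ 41.1 km.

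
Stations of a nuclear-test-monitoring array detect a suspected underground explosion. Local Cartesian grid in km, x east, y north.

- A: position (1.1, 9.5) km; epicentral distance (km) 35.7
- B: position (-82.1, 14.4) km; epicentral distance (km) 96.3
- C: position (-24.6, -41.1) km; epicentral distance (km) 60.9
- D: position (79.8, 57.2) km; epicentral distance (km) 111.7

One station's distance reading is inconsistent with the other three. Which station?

Solve using three stations at a time. Using A, B, D (subtract circle equations pairwise → linear system) gives (x, y) ≈ (5.3, -26.1).
Distances from that point to each station vs reported:
  A: calculated 35.9 vs reported 35.7 → residual 0.2 km
  B: calculated 96.4 vs reported 96.3 → residual 0.1 km
  C: calculated 33.5 vs reported 60.9 → residual 27.4 km
  D: calculated 111.8 vs reported 111.7 → residual 0.1 km
A, B, D are mutually consistent (residuals ≈ 0); C is off by 27.4 km.

C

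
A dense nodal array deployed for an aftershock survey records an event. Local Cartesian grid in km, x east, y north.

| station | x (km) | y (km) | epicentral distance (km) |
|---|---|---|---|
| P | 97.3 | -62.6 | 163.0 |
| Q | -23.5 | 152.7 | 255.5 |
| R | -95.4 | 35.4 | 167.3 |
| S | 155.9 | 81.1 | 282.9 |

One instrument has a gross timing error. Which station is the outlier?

R

Solve using three stations at a time. Using P, Q, S (subtract circle equations pairwise → linear system) gives (x, y) ≈ (-61.5, -100.1).
Distances from that point to each station vs reported:
  P: calculated 163.2 vs reported 163.0 → residual 0.2 km
  Q: calculated 255.6 vs reported 255.5 → residual 0.1 km
  R: calculated 139.6 vs reported 167.3 → residual 27.7 km
  S: calculated 283.0 vs reported 282.9 → residual 0.1 km
P, Q, S are mutually consistent (residuals ≈ 0); R is off by 27.7 km.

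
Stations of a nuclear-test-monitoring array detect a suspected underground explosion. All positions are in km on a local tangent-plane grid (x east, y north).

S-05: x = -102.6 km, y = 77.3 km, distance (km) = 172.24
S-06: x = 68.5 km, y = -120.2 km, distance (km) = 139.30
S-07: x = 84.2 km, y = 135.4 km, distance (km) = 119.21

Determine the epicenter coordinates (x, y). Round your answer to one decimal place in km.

Circle about each station: (x + 102.6)² + (y − 77.3)² = 172.24²; (x − 68.5)² + (y + 120.2)² = 139.30²; (x − 84.2)² + (y − 135.4)² = 119.21².
Subtracting pairs of circle equations eliminates x²+y² and gives linear equations (the radical axes):
342.2 x − 395.0 y = 12900.37
373.6 x + 116.2 y = 24376.34
Solving the 2×2 system: x ≈ 59.4, y ≈ 18.8 km.
Check against S-05 (with the unrounded x, y): √((x + 102.6)²+(y − 77.3)²) = 172.24 ≈ 172.24 km. ✓

59.4 km east, 18.8 km north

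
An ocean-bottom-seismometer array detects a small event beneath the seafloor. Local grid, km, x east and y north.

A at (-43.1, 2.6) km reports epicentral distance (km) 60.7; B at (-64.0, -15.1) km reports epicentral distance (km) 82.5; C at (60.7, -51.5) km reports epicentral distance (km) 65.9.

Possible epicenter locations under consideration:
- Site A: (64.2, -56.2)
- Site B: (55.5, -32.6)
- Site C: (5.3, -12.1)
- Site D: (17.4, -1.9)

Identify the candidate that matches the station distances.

For each candidate, compare |candidate − station| to the reported distance:
Site A: residuals A 61.7, B 52.1, C 60.0 → max 61.7 km
Site B: residuals A 44.0, B 38.3, C 46.3 → max 46.3 km
Site C: residuals A 10.1, B 13.1, C 2.1 → max 13.1 km
Site D: residuals A 0.0, B 0.0, C 0.1 → max 0.1 km
Only Site D has all residuals ≈ 0.

Site D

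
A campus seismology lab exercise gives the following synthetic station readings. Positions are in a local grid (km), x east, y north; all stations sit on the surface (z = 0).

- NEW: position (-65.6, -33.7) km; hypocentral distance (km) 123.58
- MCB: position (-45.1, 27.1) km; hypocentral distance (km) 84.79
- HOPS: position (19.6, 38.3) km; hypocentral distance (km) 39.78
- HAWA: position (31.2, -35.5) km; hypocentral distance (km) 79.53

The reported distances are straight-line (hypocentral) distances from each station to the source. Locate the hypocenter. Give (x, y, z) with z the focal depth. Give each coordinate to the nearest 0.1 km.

Each station gives a sphere (x−x_i)² + (y−y_i)² + z² = d_i² (stations at z=0).
Subtracting the NEW sphere from MCB and HOPS: z² cancels, leaving linear equations in x and y:
41.0 x + 121.6 y = 5412.04
170.4 x + 144.0 y = 10101.57
Solving: x ≈ 30.305, y ≈ 34.289 km (keep extra digits for the depth step; rounded: 30.3, 34.3).
Then from the NEW sphere: z² = 123.58² − (x + 65.6)² − (y + 33.7)² with x = 30.305, y = 34.289, so z ≈ 38.102 ≈ 38.1 km.

(30.3, 34.3, 38.1)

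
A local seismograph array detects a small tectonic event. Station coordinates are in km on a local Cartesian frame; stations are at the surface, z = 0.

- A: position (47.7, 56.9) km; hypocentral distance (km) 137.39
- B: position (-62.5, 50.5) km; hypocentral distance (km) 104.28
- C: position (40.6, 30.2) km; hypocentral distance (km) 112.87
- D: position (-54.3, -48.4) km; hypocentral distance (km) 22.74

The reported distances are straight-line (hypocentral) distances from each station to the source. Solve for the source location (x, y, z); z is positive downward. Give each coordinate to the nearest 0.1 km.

x ≈ -37.7 km, y ≈ -49.6 km, depth ≈ 15.5 km

Each station gives a sphere (x−x_i)² + (y−y_i)² + z² = d_i² (stations at z=0).
Subtracting the A sphere from B and C: z² cancels, leaving linear equations in x and y:
-220.4 x − 12.8 y = 8945.29
-14.2 x − 53.4 y = 3183.88
Solving: x ≈ -37.706, y ≈ -49.596 km (keep extra digits for the depth step; rounded: -37.7, -49.6).
Then from the A sphere: z² = 137.39² − (x − 47.7)² − (y − 56.9)² with x = -37.706, y = -49.596, so z ≈ 15.506 ≈ 15.5 km.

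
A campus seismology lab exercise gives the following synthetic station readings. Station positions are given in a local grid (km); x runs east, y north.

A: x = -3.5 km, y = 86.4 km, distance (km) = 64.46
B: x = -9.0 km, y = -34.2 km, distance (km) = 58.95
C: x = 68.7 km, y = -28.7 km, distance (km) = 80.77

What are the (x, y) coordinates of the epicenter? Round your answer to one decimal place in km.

(6.4, 22.7)

Circle about each station: (x + 3.5)² + (y − 86.4)² = 64.46²; (x + 9.0)² + (y + 34.2)² = 58.95²; (x − 68.7)² + (y + 28.7)² = 80.77².
Subtracting the A equation from the B and C equations removes the quadratic terms:
-11.0 x − 241.2 y = -5546.58
144.4 x − 230.2 y = -4302.53
Solving the 2×2 system: x ≈ 6.4, y ≈ 22.7 km.
Check against A (with the unrounded x, y): √((x + 3.5)²+(y − 86.4)²) = 64.46 ≈ 64.46 km. ✓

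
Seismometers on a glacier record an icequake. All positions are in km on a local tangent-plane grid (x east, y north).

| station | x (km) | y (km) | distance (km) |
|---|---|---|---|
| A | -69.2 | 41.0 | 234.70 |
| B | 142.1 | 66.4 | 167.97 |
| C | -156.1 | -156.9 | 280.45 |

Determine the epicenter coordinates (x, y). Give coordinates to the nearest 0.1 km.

(118.5, -99.9)

Circle about each station: (x + 69.2)² + (y − 41.0)² = 234.70²; (x − 142.1)² + (y − 66.4)² = 167.97²; (x + 156.1)² + (y + 156.9)² = 280.45².
Subtracting the A equation from the B and C equations removes the quadratic terms:
422.6 x + 50.8 y = 45001.90
-173.8 x − 395.8 y = 18947.07
Solving the 2×2 system: x ≈ 118.5, y ≈ -99.9 km.
Check against A (with the unrounded x, y): √((x + 69.2)²+(y − 41.0)²) = 234.70 ≈ 234.70 km. ✓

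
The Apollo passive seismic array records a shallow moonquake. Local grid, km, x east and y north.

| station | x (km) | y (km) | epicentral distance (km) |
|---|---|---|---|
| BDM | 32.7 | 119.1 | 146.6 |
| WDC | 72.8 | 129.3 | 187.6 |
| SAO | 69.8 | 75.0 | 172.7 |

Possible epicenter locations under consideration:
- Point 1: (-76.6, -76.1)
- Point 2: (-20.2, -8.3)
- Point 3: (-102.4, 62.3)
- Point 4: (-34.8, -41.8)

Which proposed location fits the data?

Point 3

For each candidate, compare |candidate − station| to the reported distance:
Point 1: residuals BDM 77.1, WDC 66.4, SAO 37.7 → max 77.1 km
Point 2: residuals BDM 8.7, WDC 21.5, SAO 50.1 → max 50.1 km
Point 3: residuals BDM 0.0, WDC 0.0, SAO 0.0 → max 0.0 km
Point 4: residuals BDM 27.9, WDC 14.5, SAO 15.9 → max 27.9 km
Only Point 3 has all residuals ≈ 0.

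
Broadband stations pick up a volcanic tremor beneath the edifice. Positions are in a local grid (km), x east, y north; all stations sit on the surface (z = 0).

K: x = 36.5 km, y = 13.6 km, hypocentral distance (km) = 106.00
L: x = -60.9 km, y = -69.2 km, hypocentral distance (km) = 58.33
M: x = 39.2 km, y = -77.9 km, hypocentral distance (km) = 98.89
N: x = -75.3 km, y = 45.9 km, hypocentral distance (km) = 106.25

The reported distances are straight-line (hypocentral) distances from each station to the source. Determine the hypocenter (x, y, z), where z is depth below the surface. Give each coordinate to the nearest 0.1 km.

x ≈ -40.0 km, y ≈ -42.4 km, depth ≈ 47.4 km

Each station gives a sphere (x−x_i)² + (y−y_i)² + z² = d_i² (stations at z=0).
Subtracting the K sphere from L and M: z² cancels, leaving linear equations in x and y:
-194.8 x − 165.6 y = 14813.85
5.4 x − 183.0 y = 7544.61
Solving: x ≈ -39.996, y ≈ -42.408 km (keep extra digits for the depth step; rounded: -40.0, -42.4).
Then from the K sphere: z² = 106.00² − (x − 36.5)² − (y − 13.6)² with x = -39.996, y = -42.408, so z ≈ 47.407 ≈ 47.4 km.
Check against N (with the unrounded solution): distance 106.26 ≈ 106.25 km. ✓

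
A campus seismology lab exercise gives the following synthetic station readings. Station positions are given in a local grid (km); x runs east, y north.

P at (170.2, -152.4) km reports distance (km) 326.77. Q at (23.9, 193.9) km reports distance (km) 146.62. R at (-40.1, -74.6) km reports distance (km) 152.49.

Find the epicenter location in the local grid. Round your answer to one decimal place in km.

Circle about each station: (x − 170.2)² + (y + 152.4)² = 326.77²; (x − 23.9)² + (y − 193.9)² = 146.62²; (x + 40.1)² + (y + 74.6)² = 152.49².
Subtracting the P equation from the Q and R equations removes the quadratic terms:
-292.6 x + 692.6 y = 71255.83
-420.6 x + 155.6 y = 38504.80
Solving the 2×2 system: x ≈ -63.4, y ≈ 76.1 km.

-63.4 km east, 76.1 km north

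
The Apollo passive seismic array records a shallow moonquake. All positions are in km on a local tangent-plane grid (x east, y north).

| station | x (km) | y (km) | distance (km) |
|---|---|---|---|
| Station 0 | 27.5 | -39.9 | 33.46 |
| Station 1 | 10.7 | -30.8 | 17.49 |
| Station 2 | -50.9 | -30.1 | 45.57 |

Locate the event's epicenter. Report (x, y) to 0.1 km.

x ≈ -5.8 km, y ≈ -36.6 km

Circle about each station: (x − 27.5)² + (y + 39.9)² = 33.46²; (x − 10.7)² + (y + 30.8)² = 17.49²; (x + 50.9)² + (y + 30.1)² = 45.57².
Subtracting pairs of circle equations eliminates x²+y² and gives linear equations (the radical axes):
-33.6 x + 18.2 y = -471.46
-156.8 x + 19.6 y = 191.51
Solving the 2×2 system: x ≈ -5.8, y ≈ -36.6 km.
Check against Station 0 (with the unrounded x, y): √((x − 27.5)²+(y + 39.9)²) = 33.46 ≈ 33.46 km. ✓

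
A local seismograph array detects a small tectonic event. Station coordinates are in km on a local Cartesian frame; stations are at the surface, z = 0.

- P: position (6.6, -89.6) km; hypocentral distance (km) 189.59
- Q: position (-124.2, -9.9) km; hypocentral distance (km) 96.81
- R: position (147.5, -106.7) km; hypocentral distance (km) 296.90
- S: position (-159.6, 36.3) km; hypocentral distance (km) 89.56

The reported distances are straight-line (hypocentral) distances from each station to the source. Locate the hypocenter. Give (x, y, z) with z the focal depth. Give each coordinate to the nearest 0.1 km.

Each station gives a sphere (x−x_i)² + (y−y_i)² + z² = d_i² (stations at z=0).
Subtracting the P sphere from Q and R: z² cancels, leaving linear equations in x and y:
-261.6 x + 159.4 y = 34024.12
281.8 x − 34.2 y = -27135.82
Solving: x ≈ -87.896, y ≈ 69.200 km (keep extra digits for the depth step; rounded: -87.9, 69.2).
Then from the P sphere: z² = 189.59² − (x − 6.6)² − (y + 89.6)² with x = -87.896, y = 69.200, so z ≈ 42.396 ≈ 42.4 km.

(-87.9, 69.2, 42.4)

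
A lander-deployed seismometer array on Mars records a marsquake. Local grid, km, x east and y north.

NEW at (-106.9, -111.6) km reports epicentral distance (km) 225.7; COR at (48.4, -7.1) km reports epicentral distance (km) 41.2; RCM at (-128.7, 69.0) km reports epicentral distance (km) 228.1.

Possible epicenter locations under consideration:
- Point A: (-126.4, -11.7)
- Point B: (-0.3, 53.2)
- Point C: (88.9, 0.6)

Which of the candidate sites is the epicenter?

Point C

For each candidate, compare |candidate − station| to the reported distance:
Point A: residuals NEW 123.9, COR 133.7, RCM 147.4 → max 147.4 km
Point B: residuals NEW 29.4, COR 36.3, RCM 98.7 → max 98.7 km
Point C: residuals NEW 0.0, COR 0.0, RCM 0.0 → max 0.0 km
Only Point C has all residuals ≈ 0.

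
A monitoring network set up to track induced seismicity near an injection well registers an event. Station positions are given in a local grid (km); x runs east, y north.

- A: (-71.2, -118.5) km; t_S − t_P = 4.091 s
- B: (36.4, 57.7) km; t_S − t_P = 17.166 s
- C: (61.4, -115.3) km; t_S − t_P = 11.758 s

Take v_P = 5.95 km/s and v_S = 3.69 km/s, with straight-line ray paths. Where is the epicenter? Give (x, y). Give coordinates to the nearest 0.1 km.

Distance from S−P lag: d = Δt · v_P v_S / (v_P − v_S) = Δt · (5.95·3.69)/(5.95−3.69) ≈ 9.7148·Δt.
So d_A = 39.74, d_B = 166.76, d_C = 114.23 km.
Circle about each station: (x + 71.2)² + (y + 118.5)² = 39.74²; (x − 36.4)² + (y − 57.7)² = 166.76²; (x − 61.4)² + (y + 115.3)² = 114.23².
Subtracting the A equation from the B and C equations removes the quadratic terms:
215.2 x + 352.4 y = -40687.07
265.2 x + 6.4 y = -13516.87
Solving the 2×2 system: x ≈ -48.9, y ≈ -85.6 km.

x ≈ -48.9 km, y ≈ -85.6 km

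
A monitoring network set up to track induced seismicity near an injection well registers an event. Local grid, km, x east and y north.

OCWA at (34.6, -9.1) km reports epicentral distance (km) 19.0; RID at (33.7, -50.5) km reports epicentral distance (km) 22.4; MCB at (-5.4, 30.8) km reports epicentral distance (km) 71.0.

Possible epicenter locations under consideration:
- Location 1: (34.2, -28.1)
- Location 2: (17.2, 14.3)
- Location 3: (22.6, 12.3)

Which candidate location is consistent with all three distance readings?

For each candidate, compare |candidate − station| to the reported distance:
Location 1: residuals OCWA 0.0, RID 0.0, MCB 0.0 → max 0.0 km
Location 2: residuals OCWA 10.2, RID 44.5, MCB 43.0 → max 44.5 km
Location 3: residuals OCWA 5.5, RID 41.4, MCB 37.4 → max 41.4 km
Only Location 1 has all residuals ≈ 0.

Location 1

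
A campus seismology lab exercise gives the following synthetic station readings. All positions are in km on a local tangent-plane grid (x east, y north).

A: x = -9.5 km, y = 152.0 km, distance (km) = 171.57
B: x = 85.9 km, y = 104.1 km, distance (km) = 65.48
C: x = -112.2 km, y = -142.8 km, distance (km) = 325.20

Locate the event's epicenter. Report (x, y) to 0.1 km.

x ≈ 138.2 km, y ≈ 64.7 km

Circle about each station: (x + 9.5)² + (y − 152.0)² = 171.57²; (x − 85.9)² + (y − 104.1)² = 65.48²; (x + 112.2)² + (y + 142.8)² = 325.20².
Subtracting pairs of circle equations eliminates x²+y² and gives linear equations (the radical axes):
190.8 x − 95.8 y = 20170.00
-205.4 x − 589.6 y = -66532.35
Solving the 2×2 system: x ≈ 138.2, y ≈ 64.7 km.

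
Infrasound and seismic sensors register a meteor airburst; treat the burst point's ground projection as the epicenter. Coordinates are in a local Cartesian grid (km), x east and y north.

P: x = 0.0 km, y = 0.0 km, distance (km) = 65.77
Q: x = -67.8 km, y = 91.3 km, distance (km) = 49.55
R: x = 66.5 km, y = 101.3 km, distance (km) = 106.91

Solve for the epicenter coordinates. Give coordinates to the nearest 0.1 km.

(-31.2, 57.9)

Circle about each station: x² + y² = 65.77²; (x + 67.8)² + (y − 91.3)² = 49.55²; (x − 66.5)² + (y − 101.3)² = 106.91².
Subtracting pairs of circle equations eliminates x²+y² and gives linear equations (the radical axes):
-135.6 x + 182.6 y = 14803.02
133.0 x + 202.6 y = 7579.88
Solving the 2×2 system: x ≈ -31.2, y ≈ 57.9 km.
Check against P (with the unrounded x, y): √(x²+y²) = 65.77 ≈ 65.77 km. ✓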